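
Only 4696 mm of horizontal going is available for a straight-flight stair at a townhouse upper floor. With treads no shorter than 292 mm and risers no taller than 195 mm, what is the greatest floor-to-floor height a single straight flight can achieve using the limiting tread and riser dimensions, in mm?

Treads that fit: ⌊4696 / 292⌋ = 16.
Risers = treads + 1 = 17.
Maximum height = 17 × 195 = 3315 mm.

3315 mm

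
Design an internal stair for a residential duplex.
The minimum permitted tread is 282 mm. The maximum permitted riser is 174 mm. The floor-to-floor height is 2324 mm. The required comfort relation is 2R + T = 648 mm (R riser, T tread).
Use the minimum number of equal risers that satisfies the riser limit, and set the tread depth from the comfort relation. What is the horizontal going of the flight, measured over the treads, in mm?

2324 / 174 = 13.356 → round up to 14 risers.
Riser R = 2324 / 14 = 166 mm, within the 174 mm limit.
From 2R + T = 648: T = 648 − 332 = 316 mm.
Treads = 14 − 1 = 13; going = 13 × 316 = 4108 mm.

4108 mm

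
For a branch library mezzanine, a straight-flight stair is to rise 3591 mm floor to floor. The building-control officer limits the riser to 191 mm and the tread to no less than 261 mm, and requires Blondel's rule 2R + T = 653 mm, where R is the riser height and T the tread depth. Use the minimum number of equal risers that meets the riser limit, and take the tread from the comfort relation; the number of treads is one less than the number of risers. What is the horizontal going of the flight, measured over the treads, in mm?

4950 mm

3591 / 191 = 18.801 → round up to 19 risers.
R = 3591 ÷ 19 = 189 mm.
From 2R + T = 653: T = 653 − 378 = 275 mm.
Treads = 19 − 1 = 18; going = 18 × 275 = 4950 mm.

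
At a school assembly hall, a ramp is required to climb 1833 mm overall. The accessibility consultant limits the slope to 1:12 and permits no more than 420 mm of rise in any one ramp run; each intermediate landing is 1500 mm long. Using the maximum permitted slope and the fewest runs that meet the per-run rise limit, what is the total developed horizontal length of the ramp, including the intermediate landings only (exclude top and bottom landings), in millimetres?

1833 / 420 = 4.364 → round up to 5 ramp runs. That means 4 intermediate landings.
Horizontal run for 1833 mm of rise at 1:12 is 1833 × 12 = 21996 mm.
Intermediate landings: 4 × 1500 = 6000 mm.
Developed length = 21996 + 6000 = 27996 mm.

27996 mm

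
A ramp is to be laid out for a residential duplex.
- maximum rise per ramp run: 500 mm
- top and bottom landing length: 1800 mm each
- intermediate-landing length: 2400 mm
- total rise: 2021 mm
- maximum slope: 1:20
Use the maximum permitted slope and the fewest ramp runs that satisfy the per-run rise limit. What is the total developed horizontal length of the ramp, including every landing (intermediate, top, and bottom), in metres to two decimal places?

2021 / 500 = 4.04, so 5 ramp runs are needed. That means 4 intermediate landings.
Horizontal run for 2021 mm of rise at 1:20 is 2021 × 20 = 40420 mm.
Intermediate landings: 4 × 2400 = 9600 mm.
Top and bottom landings: 2 × 1800 = 3600 mm.
Total = 40420 + 9600 + 3600 = 53620 mm.
= 53.62 m.

53.62 m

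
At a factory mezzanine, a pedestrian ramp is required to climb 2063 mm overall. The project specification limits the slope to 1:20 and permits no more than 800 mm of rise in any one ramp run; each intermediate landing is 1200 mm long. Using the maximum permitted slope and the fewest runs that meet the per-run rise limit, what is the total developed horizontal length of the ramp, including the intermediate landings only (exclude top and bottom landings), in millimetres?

2063 / 800 = 2.58, so 3 ramp runs are needed. That means 2 intermediate landings.
Horizontal run for 2063 mm of rise at 1:20 is 2063 × 20 = 41260 mm.
2 intermediate landings contribute 2 × 1200 = 2400 mm.
Developed length = 41260 + 2400 = 43660 mm.

43660 mm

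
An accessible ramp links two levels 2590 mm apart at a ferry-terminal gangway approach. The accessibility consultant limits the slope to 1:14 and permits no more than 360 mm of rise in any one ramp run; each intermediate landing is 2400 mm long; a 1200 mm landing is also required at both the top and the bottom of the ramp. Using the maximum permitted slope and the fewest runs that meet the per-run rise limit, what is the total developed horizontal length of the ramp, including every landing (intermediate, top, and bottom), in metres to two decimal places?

55.46 m

At most 360 each: 2590/360 = 7.19, giving 8 ramp runs. That means 7 intermediate landings.
Horizontal run for 2590 mm of rise at 1:14 is 2590 × 14 = 36260 mm.
7 intermediate landings contribute 7 × 2400 = 16800 mm.
Top and bottom landings: 2 × 1200 = 2400 mm.
Total = 36260 + 16800 + 2400 = 55460 mm.
= 55.46 m.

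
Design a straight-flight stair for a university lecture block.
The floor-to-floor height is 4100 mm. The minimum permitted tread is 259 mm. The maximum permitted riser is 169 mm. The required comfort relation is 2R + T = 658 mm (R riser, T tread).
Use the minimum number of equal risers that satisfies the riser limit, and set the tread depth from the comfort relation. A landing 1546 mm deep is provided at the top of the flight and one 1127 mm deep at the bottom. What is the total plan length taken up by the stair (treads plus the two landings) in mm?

⌈4100/169⌉ = 25 risers.
R = 4100 ÷ 25 = 164 mm.
T = 658 − 2·164 = 330 mm, which satisfies the 259 mm minimum.
Going = (25 − 1) × 330 = 7920 mm.
Add landings: 7920 + 1546 + 1127 = 10593 mm.

10593 mm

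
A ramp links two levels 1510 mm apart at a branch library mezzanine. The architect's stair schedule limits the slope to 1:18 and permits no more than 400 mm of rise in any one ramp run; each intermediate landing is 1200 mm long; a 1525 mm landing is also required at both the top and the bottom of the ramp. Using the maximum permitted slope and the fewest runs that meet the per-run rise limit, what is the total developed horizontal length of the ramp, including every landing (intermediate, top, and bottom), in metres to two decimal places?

1510 / 400 = 3.775 → round up to 4 ramp runs. That means 3 intermediate landings.
Ramp run (horizontal) at 1:18: 1510 × 18 = 27180 mm.
Intermediate landings: 3 × 1200 = 3600 mm.
Top and bottom landings: 2 × 1525 = 3050 mm.
Total = 27180 + 3600 + 3050 = 33830 mm.
= 33.83 m.

33.83 m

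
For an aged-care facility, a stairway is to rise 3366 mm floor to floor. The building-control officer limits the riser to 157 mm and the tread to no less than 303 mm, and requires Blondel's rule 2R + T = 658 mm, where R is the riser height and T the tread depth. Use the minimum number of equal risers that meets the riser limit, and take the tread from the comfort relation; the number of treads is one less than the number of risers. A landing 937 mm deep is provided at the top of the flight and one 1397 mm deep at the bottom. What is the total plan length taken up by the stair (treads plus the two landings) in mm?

9726 mm

At most 157 each: 3366/157 = 21.44, giving 22 risers.
Each riser is 3366/22 = 153 mm (≤ 157 mm).
Tread T = 658 − 2 × 153 = 352 mm (≥ 303 mm).
Treads = 22 − 1 = 21; going = 21 × 352 = 7392 mm.
Enclosure = 7392 + 937 + 1397 = 9726 mm.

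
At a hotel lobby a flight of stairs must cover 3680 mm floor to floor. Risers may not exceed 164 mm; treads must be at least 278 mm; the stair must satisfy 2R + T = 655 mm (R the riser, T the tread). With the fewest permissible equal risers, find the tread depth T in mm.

335 mm

At most 164 each: 3680/164 = 22.44, giving 23 risers.
Riser R = 3680 / 23 = 160 mm, within the 164 mm limit.
Tread T = 655 − 2 × 160 = 335 mm (≥ 278 mm).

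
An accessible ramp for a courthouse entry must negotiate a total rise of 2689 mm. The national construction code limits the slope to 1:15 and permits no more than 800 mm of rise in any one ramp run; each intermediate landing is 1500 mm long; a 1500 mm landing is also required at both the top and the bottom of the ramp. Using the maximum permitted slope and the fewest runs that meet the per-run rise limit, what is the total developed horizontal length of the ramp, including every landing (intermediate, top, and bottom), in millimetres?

47835 mm

2689 / 800 = 3.361 → round up to 4 ramp runs. That means 3 intermediate landings.
Ramp run (horizontal) at 1:15: 2689 × 15 = 40335 mm.
3 intermediate landings contribute 3 × 1500 = 4500 mm.
Top and bottom landings: 2 × 1500 = 3000 mm.
Total = 40335 + 4500 + 3000 = 47835 mm.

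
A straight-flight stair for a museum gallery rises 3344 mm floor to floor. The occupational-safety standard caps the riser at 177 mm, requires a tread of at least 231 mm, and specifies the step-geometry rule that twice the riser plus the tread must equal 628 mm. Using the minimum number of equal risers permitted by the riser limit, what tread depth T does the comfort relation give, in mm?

276 mm

At most 177 each: 3344/177 = 18.89, giving 19 risers.
R = 3344 ÷ 19 = 176 mm.
Tread T = 628 − 2 × 176 = 276 mm (≥ 231 mm).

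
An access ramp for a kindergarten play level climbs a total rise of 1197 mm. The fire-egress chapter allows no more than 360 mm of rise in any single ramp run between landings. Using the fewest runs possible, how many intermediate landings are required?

At most 360 each: 1197/360 = 3.33, giving 4 ramp runs.
4 runs are separated by 3 intermediate landings.

3 intermediate landings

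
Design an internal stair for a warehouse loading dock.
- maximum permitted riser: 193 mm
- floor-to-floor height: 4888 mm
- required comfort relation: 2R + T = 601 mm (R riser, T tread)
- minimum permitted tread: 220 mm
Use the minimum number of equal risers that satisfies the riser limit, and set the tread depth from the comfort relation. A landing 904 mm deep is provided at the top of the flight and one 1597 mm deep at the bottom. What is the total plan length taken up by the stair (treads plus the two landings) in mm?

⌈4888/193⌉ = 26 risers.
Each riser is 4888/26 = 188 mm (≤ 193 mm).
T = 601 − 2·188 = 225 mm, which satisfies the 220 mm minimum.
26 risers give 25 treads; going = 25 × 225 = 5625 mm.
Add landings: 5625 + 904 + 1597 = 8126 mm.

8126 mm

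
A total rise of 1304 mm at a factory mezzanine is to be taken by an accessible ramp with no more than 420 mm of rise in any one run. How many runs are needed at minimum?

4 runs

⌈1304/420⌉ = 4 ramp runs.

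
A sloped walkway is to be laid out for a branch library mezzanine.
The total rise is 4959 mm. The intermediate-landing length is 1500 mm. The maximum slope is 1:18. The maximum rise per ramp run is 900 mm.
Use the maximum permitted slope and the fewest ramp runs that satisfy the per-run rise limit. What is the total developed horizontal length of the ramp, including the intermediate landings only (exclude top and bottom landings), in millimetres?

96762 mm

At most 900 each: 4959/900 = 5.51, giving 6 ramp runs. That means 5 intermediate landings.
Horizontal run for 4959 mm of rise at 1:18 is 4959 × 18 = 89262 mm.
5 intermediate landings contribute 5 × 1500 = 7500 mm.
Total developed length = 89262 + 7500 = 96762 mm.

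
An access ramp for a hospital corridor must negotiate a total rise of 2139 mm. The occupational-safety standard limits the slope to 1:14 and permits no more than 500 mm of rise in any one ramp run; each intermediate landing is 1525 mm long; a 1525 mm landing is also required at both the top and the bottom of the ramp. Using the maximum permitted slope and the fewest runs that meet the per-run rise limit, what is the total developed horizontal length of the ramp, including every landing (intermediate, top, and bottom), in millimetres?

39096 mm

2139 / 500 = 4.28, so 5 ramp runs are needed. That means 4 intermediate landings.
Horizontal run for 2139 mm of rise at 1:14 is 2139 × 14 = 29946 mm.
Intermediate landings: 4 × 1525 = 6100 mm.
Top and bottom landings: 2 × 1525 = 3050 mm.
Total = 29946 + 6100 + 3050 = 39096 mm.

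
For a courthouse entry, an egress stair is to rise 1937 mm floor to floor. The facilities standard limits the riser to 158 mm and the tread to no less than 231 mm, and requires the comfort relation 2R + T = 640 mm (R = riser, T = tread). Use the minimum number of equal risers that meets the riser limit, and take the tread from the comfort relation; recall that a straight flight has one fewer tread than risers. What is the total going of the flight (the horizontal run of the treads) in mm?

1937 / 158 = 12.259 → round up to 13 risers.
Each riser is 1937/13 = 149 mm (≤ 158 mm).
Tread T = 640 − 2 × 149 = 342 mm (≥ 231 mm).
13 risers give 12 treads; going = 12 × 342 = 4104 mm.

4104 mm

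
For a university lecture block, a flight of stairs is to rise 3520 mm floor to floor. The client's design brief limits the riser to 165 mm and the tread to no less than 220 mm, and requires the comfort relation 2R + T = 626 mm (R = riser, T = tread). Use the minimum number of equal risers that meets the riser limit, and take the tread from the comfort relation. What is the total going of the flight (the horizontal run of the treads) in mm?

At most 165 each: 3520/165 = 21.33, giving 22 risers.
R = 3520 ÷ 22 = 160 mm.
T = 626 − 2·160 = 306 mm, which satisfies the 220 mm minimum.
Going = (22 − 1) × 306 = 6426 mm.

6426 mm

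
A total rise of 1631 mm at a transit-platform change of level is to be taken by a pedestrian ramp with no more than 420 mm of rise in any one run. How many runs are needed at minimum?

⌈1631/420⌉ = 4 ramp runs.

4 runs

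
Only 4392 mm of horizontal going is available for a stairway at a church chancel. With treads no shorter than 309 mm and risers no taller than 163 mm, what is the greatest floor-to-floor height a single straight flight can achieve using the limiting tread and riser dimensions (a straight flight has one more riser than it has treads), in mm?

4392 / 309 = 14.21, so 14 treads fit.
Risers = treads + 1 = 15.
Maximum height = 15 × 163 = 2445 mm.

2445 mm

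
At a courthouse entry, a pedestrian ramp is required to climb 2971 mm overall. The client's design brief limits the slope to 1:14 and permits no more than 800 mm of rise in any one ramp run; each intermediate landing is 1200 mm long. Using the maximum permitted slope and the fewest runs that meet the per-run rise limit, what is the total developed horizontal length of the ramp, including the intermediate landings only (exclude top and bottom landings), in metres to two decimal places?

45.19 m

⌈2971/800⌉ = 4 ramp runs. That means 3 intermediate landings.
Ramp run (horizontal) at 1:14: 2971 × 14 = 41594 mm.
Intermediate landings: 3 × 1200 = 3600 mm.
Total developed length = 41594 + 3600 = 45194 mm.
= 45.19 m.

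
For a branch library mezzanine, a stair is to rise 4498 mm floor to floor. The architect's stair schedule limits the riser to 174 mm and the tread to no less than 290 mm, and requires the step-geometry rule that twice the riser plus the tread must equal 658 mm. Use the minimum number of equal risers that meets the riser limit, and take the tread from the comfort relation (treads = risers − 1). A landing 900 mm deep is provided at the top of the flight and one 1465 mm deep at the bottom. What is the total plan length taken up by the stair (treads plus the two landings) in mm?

10165 mm

4498 / 174 = 25.851 → round up to 26 risers.
Riser R = 4498 / 26 = 173 mm, within the 174 mm limit.
Tread T = 658 − 2 × 173 = 312 mm (≥ 290 mm).
26 risers give 25 treads; going = 25 × 312 = 7800 mm.
Enclosure = 7800 + 900 + 1465 = 10165 mm.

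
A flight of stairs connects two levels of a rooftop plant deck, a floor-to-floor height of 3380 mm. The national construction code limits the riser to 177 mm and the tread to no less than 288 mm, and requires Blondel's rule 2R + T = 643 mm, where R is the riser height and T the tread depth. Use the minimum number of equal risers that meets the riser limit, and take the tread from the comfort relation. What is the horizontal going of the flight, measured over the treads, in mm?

⌈3380/177⌉ = 20 risers.
Each riser is 3380/20 = 169 mm (≤ 177 mm).
T = 643 − 2·169 = 305 mm, which satisfies the 288 mm minimum.
20 risers give 19 treads; going = 19 × 305 = 5795 mm.

5795 mm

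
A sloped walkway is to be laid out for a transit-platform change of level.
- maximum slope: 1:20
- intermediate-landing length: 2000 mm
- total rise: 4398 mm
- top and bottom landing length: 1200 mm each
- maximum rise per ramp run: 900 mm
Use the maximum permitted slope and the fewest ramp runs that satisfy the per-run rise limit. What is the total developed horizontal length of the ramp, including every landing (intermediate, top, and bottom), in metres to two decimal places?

4398 / 900 = 4.89, so 5 ramp runs are needed. That means 4 intermediate landings.
Horizontal run for 4398 mm of rise at 1:20 is 4398 × 20 = 87960 mm.
Intermediate landings: 4 × 2000 = 8000 mm.
Top and bottom landings: 2 × 1200 = 2400 mm.
Total = 87960 + 8000 + 2400 = 98360 mm.
= 98.36 m.

98.36 m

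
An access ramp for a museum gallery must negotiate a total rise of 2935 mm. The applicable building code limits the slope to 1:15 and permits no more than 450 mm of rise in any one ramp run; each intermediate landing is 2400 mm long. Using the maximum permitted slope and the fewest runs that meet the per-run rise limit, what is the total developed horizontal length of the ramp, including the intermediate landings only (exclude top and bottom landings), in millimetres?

At most 450 each: 2935/450 = 6.52, giving 7 ramp runs. That means 6 intermediate landings.
Horizontal run for 2935 mm of rise at 1:15 is 2935 × 15 = 44025 mm.
6 intermediate landings contribute 6 × 2400 = 14400 mm.
Developed length = 44025 + 14400 = 58425 mm.

58425 mm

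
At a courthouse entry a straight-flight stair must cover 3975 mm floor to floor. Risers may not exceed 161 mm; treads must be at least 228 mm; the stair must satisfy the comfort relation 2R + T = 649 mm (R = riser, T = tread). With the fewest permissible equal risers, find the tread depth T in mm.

⌈3975/161⌉ = 25 risers.
R = 3975 ÷ 25 = 159 mm.
From 2R + T = 649: T = 649 − 318 = 331 mm.

331 mm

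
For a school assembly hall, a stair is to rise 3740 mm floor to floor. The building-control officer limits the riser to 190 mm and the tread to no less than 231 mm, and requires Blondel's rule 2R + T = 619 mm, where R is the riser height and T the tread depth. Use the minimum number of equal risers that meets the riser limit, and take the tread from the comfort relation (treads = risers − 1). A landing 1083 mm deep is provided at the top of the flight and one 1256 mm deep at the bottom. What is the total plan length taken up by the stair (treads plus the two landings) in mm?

3740 / 190 = 19.68, so 20 risers are needed.
Riser R = 3740 / 20 = 187 mm, within the 190 mm limit.
Tread T = 619 − 2 × 187 = 245 mm (≥ 231 mm).
20 risers give 19 treads; going = 19 × 245 = 4655 mm.
Add landings: 4655 + 1083 + 1256 = 6994 mm.

6994 mm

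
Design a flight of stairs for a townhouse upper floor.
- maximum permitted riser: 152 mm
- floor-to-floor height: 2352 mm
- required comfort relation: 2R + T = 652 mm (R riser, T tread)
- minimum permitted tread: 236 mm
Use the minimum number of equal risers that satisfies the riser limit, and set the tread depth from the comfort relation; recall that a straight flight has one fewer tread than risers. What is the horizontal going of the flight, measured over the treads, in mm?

2352 / 152 = 15.474 → round up to 16 risers.
Riser R = 2352 / 16 = 147 mm, within the 152 mm limit.
From 2R + T = 652: T = 652 − 294 = 358 mm.
Going = (16 − 1) × 358 = 5370 mm.

5370 mm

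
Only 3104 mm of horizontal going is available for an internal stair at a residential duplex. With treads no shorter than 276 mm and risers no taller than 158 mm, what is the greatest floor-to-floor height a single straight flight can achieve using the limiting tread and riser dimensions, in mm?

3104 / 276 = 11.25, so 11 treads fit.
Risers = treads + 1 = 12.
Maximum height = 12 × 158 = 1896 mm.

1896 mm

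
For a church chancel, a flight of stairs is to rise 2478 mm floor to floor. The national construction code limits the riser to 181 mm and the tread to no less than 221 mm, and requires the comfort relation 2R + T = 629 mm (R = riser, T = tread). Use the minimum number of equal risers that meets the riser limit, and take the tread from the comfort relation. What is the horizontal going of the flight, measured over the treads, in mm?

2478 / 181 = 13.69, so 14 risers are needed.
Each riser is 2478/14 = 177 mm (≤ 181 mm).
From 2R + T = 629: T = 629 − 354 = 275 mm.
Going = (14 − 1) × 275 = 3575 mm.

3575 mm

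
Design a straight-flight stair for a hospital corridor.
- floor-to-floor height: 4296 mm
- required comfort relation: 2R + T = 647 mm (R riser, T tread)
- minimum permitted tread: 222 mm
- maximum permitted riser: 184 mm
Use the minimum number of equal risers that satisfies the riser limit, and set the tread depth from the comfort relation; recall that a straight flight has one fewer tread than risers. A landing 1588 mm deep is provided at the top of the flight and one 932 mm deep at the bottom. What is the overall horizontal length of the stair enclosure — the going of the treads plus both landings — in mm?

9167 mm

4296 / 184 = 23.348 → round up to 24 risers.
Each riser is 4296/24 = 179 mm (≤ 184 mm).
From 2R + T = 647: T = 647 − 358 = 289 mm.
24 risers give 23 treads; going = 23 × 289 = 6647 mm.
Add landings: 6647 + 1588 + 932 = 9167 mm.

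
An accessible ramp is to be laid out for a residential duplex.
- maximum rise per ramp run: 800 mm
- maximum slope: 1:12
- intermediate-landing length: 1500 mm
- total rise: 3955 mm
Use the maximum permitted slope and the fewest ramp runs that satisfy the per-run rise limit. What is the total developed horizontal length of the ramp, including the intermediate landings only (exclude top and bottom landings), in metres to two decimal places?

3955 / 800 = 4.94, so 5 ramp runs are needed. That means 4 intermediate landings.
Ramp run (horizontal) at 1:12: 3955 × 12 = 47460 mm.
4 intermediate landings contribute 4 × 1500 = 6000 mm.
Total developed length = 47460 + 6000 = 53460 mm.
= 53.46 m.

53.46 m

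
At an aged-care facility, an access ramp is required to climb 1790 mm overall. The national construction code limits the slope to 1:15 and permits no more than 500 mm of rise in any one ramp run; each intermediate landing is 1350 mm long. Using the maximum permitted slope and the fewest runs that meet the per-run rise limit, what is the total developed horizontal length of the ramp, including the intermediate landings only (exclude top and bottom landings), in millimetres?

30900 mm

At most 500 each: 1790/500 = 3.58, giving 4 ramp runs. That means 3 intermediate landings.
Horizontal run for 1790 mm of rise at 1:15 is 1790 × 15 = 26850 mm.
3 intermediate landings contribute 3 × 1350 = 4050 mm.
Total developed length = 26850 + 4050 = 30900 mm.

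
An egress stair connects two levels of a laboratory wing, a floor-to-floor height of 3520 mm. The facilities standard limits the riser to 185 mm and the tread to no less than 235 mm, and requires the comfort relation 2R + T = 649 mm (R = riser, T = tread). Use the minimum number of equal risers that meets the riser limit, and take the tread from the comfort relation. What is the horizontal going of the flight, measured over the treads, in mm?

3520 / 185 = 19.03, so 20 risers are needed.
Each riser is 3520/20 = 176 mm (≤ 185 mm).
From 2R + T = 649: T = 649 − 352 = 297 mm.
Going = (20 − 1) × 297 = 5643 mm.

5643 mm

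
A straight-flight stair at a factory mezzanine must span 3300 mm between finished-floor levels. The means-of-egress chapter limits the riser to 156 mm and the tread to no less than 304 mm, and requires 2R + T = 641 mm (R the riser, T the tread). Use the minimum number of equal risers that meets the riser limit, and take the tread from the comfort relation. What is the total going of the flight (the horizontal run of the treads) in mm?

⌈3300/156⌉ = 22 risers.
Each riser is 3300/22 = 150 mm (≤ 156 mm).
Tread T = 641 − 2 × 150 = 341 mm (≥ 304 mm).
Treads = 22 − 1 = 21; going = 21 × 341 = 7161 mm.

7161 mm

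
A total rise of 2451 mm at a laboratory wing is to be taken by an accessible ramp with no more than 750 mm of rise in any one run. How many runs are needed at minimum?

At most 750 each: 2451/750 = 3.27, giving 4 ramp runs.

4 runs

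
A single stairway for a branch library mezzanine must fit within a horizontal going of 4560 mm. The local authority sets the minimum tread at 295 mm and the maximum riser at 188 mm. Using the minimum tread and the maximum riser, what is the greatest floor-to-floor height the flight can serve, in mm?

3008 mm

Treads that fit: ⌊4560 / 295⌋ = 15.
Risers = treads + 1 = 16.
Maximum height = 16 × 188 = 3008 mm.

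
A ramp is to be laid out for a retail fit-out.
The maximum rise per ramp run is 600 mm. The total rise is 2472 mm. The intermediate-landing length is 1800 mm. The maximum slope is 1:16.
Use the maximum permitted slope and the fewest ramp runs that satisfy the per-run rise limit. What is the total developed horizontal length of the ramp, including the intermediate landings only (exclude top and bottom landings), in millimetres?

⌈2472/600⌉ = 5 ramp runs. That means 4 intermediate landings.
Horizontal run for 2472 mm of rise at 1:16 is 2472 × 16 = 39552 mm.
Intermediate landings: 4 × 1800 = 7200 mm.
Developed length = 39552 + 7200 = 46752 mm.

46752 mm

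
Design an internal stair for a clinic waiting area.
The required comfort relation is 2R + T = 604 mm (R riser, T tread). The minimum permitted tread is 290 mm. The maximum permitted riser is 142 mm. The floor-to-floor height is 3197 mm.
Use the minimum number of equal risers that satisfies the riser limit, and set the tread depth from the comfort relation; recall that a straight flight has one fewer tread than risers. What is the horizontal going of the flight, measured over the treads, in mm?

3197 / 142 = 22.51, so 23 risers are needed.
Riser R = 3197 / 23 = 139 mm, within the 142 mm limit.
From 2R + T = 604: T = 604 − 278 = 326 mm.
23 risers give 22 treads; going = 22 × 326 = 7172 mm.

7172 mm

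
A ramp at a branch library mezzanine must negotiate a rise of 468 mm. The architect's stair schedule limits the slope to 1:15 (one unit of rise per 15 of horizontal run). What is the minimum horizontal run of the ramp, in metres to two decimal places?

At 1:15 the run is 15 × 468 = 7020 mm.
7020 mm = 7.02 m.

7.02 m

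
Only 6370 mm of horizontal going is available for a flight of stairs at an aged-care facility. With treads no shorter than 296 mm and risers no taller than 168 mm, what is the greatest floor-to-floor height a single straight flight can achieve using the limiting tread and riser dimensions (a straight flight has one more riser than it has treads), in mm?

Treads that fit: ⌊6370 / 296⌋ = 21.
Risers = treads + 1 = 22.
Maximum height = 22 × 168 = 3696 mm.

3696 mm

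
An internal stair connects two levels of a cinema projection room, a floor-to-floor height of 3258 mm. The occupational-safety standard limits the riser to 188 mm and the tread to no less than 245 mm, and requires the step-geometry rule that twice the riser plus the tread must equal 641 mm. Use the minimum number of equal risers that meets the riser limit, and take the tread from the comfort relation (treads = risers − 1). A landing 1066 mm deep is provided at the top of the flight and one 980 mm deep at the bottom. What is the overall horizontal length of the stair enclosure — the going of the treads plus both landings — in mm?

3258 / 188 = 17.330 → round up to 18 risers.
Each riser is 3258/18 = 181 mm (≤ 188 mm).
Tread T = 641 − 2 × 181 = 279 mm (≥ 245 mm).
18 risers give 17 treads; going = 17 × 279 = 4743 mm.
Enclosure = 4743 + 1066 + 980 = 6789 mm.

6789 mm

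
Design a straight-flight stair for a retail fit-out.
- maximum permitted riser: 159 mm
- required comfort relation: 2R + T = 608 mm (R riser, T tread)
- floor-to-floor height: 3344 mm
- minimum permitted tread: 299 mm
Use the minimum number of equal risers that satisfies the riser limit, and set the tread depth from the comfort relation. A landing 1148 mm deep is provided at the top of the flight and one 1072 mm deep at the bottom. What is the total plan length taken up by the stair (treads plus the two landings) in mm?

3344 / 159 = 21.03, so 22 risers are needed.
Riser R = 3344 / 22 = 152 mm, within the 159 mm limit.
Tread T = 608 − 2 × 152 = 304 mm (≥ 299 mm).
Going = (22 − 1) × 304 = 6384 mm.
Add landings: 6384 + 1148 + 1072 = 8604 mm.

8604 mm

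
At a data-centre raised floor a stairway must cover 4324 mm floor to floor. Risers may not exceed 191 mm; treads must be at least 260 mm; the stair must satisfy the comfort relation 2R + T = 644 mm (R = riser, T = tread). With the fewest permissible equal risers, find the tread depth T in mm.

4324 / 191 = 22.64, so 23 risers are needed.
Riser R = 4324 / 23 = 188 mm, within the 191 mm limit.
Tread T = 644 − 2 × 188 = 268 mm (≥ 260 mm).

268 mm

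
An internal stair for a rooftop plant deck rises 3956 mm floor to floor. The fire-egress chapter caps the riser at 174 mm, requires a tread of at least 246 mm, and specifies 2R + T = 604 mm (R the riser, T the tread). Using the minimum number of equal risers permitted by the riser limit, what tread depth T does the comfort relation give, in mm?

3956 / 174 = 22.74, so 23 risers are needed.
R = 3956 ÷ 23 = 172 mm.
Tread T = 604 − 2 × 172 = 260 mm (≥ 246 mm).

260 mm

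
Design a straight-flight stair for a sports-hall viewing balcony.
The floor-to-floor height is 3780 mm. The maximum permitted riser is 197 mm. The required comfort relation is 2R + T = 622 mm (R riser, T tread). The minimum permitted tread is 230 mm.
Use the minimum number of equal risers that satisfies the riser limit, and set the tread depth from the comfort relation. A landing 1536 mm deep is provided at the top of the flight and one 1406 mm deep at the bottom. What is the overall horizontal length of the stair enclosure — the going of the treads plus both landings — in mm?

⌈3780/197⌉ = 20 risers.
Riser R = 3780 / 20 = 189 mm, within the 197 mm limit.
Tread T = 622 − 2 × 189 = 244 mm (≥ 230 mm).
Treads = 20 − 1 = 19; going = 19 × 244 = 4636 mm.
Enclosure = 4636 + 1536 + 1406 = 7578 mm.

7578 mm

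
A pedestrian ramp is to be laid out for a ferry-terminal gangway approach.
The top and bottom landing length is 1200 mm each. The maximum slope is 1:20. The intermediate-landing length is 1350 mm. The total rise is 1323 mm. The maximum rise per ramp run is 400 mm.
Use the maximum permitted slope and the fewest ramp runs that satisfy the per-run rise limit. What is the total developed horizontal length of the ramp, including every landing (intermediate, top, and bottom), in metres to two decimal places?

⌈1323/400⌉ = 4 ramp runs. That means 3 intermediate landings.
Ramp run (horizontal) at 1:20: 1323 × 20 = 26460 mm.
Intermediate landings: 3 × 1350 = 4050 mm.
Top and bottom landings: 2 × 1200 = 2400 mm.
Total = 26460 + 4050 + 2400 = 32910 mm.
= 32.91 m.

32.91 m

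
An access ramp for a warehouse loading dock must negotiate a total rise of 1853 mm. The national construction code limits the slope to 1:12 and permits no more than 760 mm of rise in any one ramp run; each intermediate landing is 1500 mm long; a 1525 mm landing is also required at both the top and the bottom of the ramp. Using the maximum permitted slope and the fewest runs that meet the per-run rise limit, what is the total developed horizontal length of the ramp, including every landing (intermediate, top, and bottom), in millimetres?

At most 760 each: 1853/760 = 2.44, giving 3 ramp runs. That means 2 intermediate landings.
Ramp run (horizontal) at 1:12: 1853 × 12 = 22236 mm.
Intermediate landings: 2 × 1500 = 3000 mm.
Top and bottom landings: 2 × 1525 = 3050 mm.
Total = 22236 + 3000 + 3050 = 28286 mm.

28286 mm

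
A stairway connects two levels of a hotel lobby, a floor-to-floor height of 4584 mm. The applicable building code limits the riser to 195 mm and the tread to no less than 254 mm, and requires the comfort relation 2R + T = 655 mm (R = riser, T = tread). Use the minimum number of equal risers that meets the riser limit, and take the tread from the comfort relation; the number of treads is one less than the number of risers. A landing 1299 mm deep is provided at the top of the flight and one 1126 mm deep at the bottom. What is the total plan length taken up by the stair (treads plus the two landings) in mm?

At most 195 each: 4584/195 = 23.51, giving 24 risers.
Riser R = 4584 / 24 = 191 mm, within the 195 mm limit.
T = 655 − 2·191 = 273 mm, which satisfies the 254 mm minimum.
24 risers give 23 treads; going = 23 × 273 = 6279 mm.
Add landings: 6279 + 1299 + 1126 = 8704 mm.

8704 mm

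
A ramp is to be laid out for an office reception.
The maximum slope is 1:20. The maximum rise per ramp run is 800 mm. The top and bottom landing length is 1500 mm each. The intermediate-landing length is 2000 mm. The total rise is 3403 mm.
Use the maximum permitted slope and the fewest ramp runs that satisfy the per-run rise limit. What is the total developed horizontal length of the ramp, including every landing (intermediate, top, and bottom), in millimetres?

79060 mm

⌈3403/800⌉ = 5 ramp runs. That means 4 intermediate landings.
Horizontal run for 3403 mm of rise at 1:20 is 3403 × 20 = 68060 mm.
Intermediate landings: 4 × 2000 = 8000 mm.
Top and bottom landings: 2 × 1500 = 3000 mm.
Total = 68060 + 8000 + 3000 = 79060 mm.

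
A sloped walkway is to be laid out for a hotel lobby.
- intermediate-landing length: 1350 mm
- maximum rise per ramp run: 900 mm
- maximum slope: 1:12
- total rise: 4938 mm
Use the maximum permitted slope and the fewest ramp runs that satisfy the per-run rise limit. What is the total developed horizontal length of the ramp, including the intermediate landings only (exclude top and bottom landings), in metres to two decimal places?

4938 / 900 = 5.487 → round up to 6 ramp runs. That means 5 intermediate landings.
Horizontal run for 4938 mm of rise at 1:12 is 4938 × 12 = 59256 mm.
Intermediate landings: 5 × 1350 = 6750 mm.
Total developed length = 59256 + 6750 = 66006 mm.
= 66.01 m.

66.01 m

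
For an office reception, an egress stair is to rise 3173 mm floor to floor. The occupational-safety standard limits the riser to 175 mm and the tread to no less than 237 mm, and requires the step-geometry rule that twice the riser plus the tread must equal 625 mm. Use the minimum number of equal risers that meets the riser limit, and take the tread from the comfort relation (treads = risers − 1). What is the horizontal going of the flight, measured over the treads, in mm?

3173 / 175 = 18.131 → round up to 19 risers.
Each riser is 3173/19 = 167 mm (≤ 175 mm).
Tread T = 625 − 2 × 167 = 291 mm (≥ 237 mm).
Going = (19 − 1) × 291 = 5238 mm.

5238 mm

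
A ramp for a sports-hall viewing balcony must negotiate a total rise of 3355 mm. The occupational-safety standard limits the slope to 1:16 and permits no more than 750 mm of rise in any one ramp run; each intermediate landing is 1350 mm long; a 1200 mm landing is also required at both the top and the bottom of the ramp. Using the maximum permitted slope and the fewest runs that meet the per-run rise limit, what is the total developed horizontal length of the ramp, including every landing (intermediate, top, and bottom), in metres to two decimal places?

3355 / 750 = 4.473 → round up to 5 ramp runs. That means 4 intermediate landings.
Horizontal run for 3355 mm of rise at 1:16 is 3355 × 16 = 53680 mm.
Intermediate landings: 4 × 1350 = 5400 mm.
Top and bottom landings: 2 × 1200 = 2400 mm.
Total = 53680 + 5400 + 2400 = 61480 mm.
= 61.48 m.

61.48 m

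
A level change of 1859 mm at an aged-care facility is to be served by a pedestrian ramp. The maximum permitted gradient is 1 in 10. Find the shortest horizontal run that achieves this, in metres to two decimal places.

18.59 m

Run = rise × 10 = 1859 × 10 = 18590 mm.
18590 mm = 18.59 m.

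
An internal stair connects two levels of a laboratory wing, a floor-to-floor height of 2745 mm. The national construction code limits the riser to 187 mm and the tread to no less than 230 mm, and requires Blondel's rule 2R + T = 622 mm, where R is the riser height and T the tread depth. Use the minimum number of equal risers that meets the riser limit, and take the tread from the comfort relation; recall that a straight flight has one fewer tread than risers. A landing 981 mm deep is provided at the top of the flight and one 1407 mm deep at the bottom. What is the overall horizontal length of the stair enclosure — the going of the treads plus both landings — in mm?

At most 187 each: 2745/187 = 14.68, giving 15 risers.
Riser R = 2745 / 15 = 183 mm, within the 187 mm limit.
T = 622 − 2·183 = 256 mm, which satisfies the 230 mm minimum.
15 risers give 14 treads; going = 14 × 256 = 3584 mm.
Add landings: 3584 + 981 + 1407 = 5972 mm.

5972 mm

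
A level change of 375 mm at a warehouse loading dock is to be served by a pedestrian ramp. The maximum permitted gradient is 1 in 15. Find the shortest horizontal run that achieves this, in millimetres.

At 1:15 the run is 15 × 375 = 5625 mm.

5625 mm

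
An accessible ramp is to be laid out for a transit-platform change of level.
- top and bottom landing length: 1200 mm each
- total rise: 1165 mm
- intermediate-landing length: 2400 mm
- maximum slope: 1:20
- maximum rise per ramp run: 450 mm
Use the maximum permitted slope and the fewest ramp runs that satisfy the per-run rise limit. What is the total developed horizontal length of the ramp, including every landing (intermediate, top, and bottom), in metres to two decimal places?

⌈1165/450⌉ = 3 ramp runs. That means 2 intermediate landings.
Ramp run (horizontal) at 1:20: 1165 × 20 = 23300 mm.
Intermediate landings: 2 × 2400 = 4800 mm.
Top and bottom landings: 2 × 1200 = 2400 mm.
Total = 23300 + 4800 + 2400 = 30500 mm.
= 30.50 m.

30.50 m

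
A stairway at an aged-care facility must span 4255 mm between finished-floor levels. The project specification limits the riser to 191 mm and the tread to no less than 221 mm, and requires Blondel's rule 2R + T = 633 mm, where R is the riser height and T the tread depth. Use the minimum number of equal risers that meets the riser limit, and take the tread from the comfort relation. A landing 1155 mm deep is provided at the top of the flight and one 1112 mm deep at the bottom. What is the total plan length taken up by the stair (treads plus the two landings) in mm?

⌈4255/191⌉ = 23 risers.
R = 4255 ÷ 23 = 185 mm.
T = 633 − 2·185 = 263 mm, which satisfies the 221 mm minimum.
Treads = 23 − 1 = 22; going = 22 × 263 = 5786 mm.
Enclosure = 5786 + 1155 + 1112 = 8053 mm.

8053 mm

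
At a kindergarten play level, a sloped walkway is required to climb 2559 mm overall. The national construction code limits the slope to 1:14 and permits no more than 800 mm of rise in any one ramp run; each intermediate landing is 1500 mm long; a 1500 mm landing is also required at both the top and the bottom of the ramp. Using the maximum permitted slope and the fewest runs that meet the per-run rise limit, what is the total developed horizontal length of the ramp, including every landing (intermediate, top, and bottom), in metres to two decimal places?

43.33 m

At most 800 each: 2559/800 = 3.20, giving 4 ramp runs. That means 3 intermediate landings.
Ramp run (horizontal) at 1:14: 2559 × 14 = 35826 mm.
3 intermediate landings contribute 3 × 1500 = 4500 mm.
Top and bottom landings: 2 × 1500 = 3000 mm.
Total = 35826 + 4500 + 3000 = 43326 mm.
= 43.33 m.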